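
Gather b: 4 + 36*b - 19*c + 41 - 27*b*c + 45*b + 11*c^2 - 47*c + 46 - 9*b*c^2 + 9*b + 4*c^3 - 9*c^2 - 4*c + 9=b*(-9*c^2 - 27*c + 90) + 4*c^3 + 2*c^2 - 70*c + 100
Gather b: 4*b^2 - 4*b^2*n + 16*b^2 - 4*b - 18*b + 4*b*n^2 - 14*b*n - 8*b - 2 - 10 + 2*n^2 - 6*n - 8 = b^2*(20 - 4*n) + b*(4*n^2 - 14*n - 30) + 2*n^2 - 6*n - 20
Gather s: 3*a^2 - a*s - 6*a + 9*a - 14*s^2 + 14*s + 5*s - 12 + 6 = 3*a^2 + 3*a - 14*s^2 + s*(19 - a) - 6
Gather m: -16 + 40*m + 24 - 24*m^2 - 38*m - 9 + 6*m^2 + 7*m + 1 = -18*m^2 + 9*m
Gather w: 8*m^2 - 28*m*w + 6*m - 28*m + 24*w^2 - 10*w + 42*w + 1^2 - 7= 8*m^2 - 22*m + 24*w^2 + w*(32 - 28*m) - 6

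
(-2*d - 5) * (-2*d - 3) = 4*d^2 + 16*d + 15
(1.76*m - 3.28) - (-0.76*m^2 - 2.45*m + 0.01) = 0.76*m^2 + 4.21*m - 3.29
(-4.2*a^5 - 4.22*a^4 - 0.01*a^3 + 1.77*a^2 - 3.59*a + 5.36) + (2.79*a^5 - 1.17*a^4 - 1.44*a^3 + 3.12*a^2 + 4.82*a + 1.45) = -1.41*a^5 - 5.39*a^4 - 1.45*a^3 + 4.89*a^2 + 1.23*a + 6.81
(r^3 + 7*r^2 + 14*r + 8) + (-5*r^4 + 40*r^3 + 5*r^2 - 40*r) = -5*r^4 + 41*r^3 + 12*r^2 - 26*r + 8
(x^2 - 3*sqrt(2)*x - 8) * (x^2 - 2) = x^4 - 3*sqrt(2)*x^3 - 10*x^2 + 6*sqrt(2)*x + 16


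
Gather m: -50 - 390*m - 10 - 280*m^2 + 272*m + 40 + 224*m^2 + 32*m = -56*m^2 - 86*m - 20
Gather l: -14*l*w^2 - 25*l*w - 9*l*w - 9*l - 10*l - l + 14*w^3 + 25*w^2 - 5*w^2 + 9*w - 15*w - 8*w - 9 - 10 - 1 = l*(-14*w^2 - 34*w - 20) + 14*w^3 + 20*w^2 - 14*w - 20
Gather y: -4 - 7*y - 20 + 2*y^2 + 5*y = 2*y^2 - 2*y - 24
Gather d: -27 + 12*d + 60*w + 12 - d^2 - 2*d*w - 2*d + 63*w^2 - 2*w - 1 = -d^2 + d*(10 - 2*w) + 63*w^2 + 58*w - 16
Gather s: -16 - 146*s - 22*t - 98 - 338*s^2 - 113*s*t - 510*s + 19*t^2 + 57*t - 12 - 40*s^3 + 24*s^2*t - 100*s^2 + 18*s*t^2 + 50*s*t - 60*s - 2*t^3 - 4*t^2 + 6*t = -40*s^3 + s^2*(24*t - 438) + s*(18*t^2 - 63*t - 716) - 2*t^3 + 15*t^2 + 41*t - 126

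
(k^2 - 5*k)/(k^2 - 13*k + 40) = k/(k - 8)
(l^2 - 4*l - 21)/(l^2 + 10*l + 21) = (l - 7)/(l + 7)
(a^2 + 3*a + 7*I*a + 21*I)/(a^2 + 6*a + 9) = (a + 7*I)/(a + 3)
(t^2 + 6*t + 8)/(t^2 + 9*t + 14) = (t + 4)/(t + 7)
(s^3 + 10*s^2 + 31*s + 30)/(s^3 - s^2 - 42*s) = (s^3 + 10*s^2 + 31*s + 30)/(s*(s^2 - s - 42))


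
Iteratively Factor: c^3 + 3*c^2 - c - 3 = (c + 1)*(c^2 + 2*c - 3) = (c + 1)*(c + 3)*(c - 1)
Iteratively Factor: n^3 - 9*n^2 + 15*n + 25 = (n + 1)*(n^2 - 10*n + 25) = (n - 5)*(n + 1)*(n - 5)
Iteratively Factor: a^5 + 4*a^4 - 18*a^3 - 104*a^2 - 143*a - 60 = (a + 1)*(a^4 + 3*a^3 - 21*a^2 - 83*a - 60) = (a + 1)*(a + 4)*(a^3 - a^2 - 17*a - 15) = (a + 1)*(a + 3)*(a + 4)*(a^2 - 4*a - 5) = (a - 5)*(a + 1)*(a + 3)*(a + 4)*(a + 1)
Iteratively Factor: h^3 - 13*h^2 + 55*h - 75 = (h - 5)*(h^2 - 8*h + 15) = (h - 5)*(h - 3)*(h - 5)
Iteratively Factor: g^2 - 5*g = (g - 5)*(g)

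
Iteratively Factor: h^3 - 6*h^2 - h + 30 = (h - 5)*(h^2 - h - 6) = (h - 5)*(h - 3)*(h + 2)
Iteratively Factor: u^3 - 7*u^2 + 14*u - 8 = (u - 1)*(u^2 - 6*u + 8) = (u - 4)*(u - 1)*(u - 2)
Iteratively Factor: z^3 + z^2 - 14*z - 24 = (z + 3)*(z^2 - 2*z - 8) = (z + 2)*(z + 3)*(z - 4)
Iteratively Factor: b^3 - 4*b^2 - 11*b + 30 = (b - 2)*(b^2 - 2*b - 15) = (b - 5)*(b - 2)*(b + 3)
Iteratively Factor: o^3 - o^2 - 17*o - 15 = (o - 5)*(o^2 + 4*o + 3) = (o - 5)*(o + 3)*(o + 1)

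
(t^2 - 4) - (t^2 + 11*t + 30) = -11*t - 34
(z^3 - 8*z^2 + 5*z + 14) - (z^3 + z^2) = -9*z^2 + 5*z + 14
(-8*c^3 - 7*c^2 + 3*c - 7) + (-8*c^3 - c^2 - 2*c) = -16*c^3 - 8*c^2 + c - 7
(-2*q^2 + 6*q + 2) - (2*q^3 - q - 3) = -2*q^3 - 2*q^2 + 7*q + 5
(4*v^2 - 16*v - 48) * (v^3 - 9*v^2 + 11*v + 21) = 4*v^5 - 52*v^4 + 140*v^3 + 340*v^2 - 864*v - 1008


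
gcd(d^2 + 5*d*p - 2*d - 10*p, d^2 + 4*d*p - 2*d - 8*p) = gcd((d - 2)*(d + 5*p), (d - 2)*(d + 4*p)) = d - 2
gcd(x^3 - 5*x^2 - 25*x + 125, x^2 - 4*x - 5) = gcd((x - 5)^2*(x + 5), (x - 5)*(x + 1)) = x - 5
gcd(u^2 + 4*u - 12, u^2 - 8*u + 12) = u - 2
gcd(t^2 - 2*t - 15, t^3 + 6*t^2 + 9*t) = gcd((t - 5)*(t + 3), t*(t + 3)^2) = t + 3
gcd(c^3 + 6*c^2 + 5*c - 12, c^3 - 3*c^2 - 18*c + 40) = c + 4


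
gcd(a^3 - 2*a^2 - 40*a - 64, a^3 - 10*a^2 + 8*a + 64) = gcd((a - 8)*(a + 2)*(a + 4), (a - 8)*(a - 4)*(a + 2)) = a^2 - 6*a - 16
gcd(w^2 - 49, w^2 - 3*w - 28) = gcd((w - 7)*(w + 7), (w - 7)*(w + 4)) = w - 7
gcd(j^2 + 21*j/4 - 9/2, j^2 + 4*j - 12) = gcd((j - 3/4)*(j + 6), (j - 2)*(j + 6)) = j + 6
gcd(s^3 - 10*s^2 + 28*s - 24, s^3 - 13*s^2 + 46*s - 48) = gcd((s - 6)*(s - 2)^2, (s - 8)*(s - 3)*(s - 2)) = s - 2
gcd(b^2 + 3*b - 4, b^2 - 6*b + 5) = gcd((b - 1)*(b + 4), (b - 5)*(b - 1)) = b - 1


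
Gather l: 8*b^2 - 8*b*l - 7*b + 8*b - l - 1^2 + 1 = 8*b^2 + b + l*(-8*b - 1)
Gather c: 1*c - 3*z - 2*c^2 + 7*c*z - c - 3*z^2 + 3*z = -2*c^2 + 7*c*z - 3*z^2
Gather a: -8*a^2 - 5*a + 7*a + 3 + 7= -8*a^2 + 2*a + 10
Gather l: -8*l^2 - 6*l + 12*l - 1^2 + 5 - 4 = -8*l^2 + 6*l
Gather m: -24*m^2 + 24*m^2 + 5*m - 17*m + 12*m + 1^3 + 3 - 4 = 0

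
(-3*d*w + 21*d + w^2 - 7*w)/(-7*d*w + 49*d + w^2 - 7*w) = (-3*d + w)/(-7*d + w)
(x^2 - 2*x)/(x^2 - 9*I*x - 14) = x*(2 - x)/(-x^2 + 9*I*x + 14)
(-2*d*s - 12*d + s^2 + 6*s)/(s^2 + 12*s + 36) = (-2*d + s)/(s + 6)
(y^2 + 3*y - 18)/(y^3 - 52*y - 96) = (y - 3)/(y^2 - 6*y - 16)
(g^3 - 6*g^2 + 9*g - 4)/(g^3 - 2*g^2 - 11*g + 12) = (g - 1)/(g + 3)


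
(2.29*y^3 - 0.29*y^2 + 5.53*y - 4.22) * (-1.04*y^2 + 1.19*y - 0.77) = -2.3816*y^5 + 3.0267*y^4 - 7.8596*y^3 + 11.1928*y^2 - 9.2799*y + 3.2494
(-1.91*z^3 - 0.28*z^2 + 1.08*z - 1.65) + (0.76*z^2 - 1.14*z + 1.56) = -1.91*z^3 + 0.48*z^2 - 0.0599999999999998*z - 0.0899999999999999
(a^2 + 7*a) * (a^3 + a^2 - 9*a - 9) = a^5 + 8*a^4 - 2*a^3 - 72*a^2 - 63*a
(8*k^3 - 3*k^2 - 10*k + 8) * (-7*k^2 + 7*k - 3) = -56*k^5 + 77*k^4 + 25*k^3 - 117*k^2 + 86*k - 24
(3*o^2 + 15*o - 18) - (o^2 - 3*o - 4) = 2*o^2 + 18*o - 14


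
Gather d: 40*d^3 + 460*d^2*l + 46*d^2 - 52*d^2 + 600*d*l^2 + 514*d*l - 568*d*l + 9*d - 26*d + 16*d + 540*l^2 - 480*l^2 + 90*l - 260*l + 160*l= 40*d^3 + d^2*(460*l - 6) + d*(600*l^2 - 54*l - 1) + 60*l^2 - 10*l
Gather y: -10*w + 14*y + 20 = -10*w + 14*y + 20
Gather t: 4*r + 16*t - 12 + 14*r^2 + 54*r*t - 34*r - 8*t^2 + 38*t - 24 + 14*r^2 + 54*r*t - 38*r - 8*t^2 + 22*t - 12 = 28*r^2 - 68*r - 16*t^2 + t*(108*r + 76) - 48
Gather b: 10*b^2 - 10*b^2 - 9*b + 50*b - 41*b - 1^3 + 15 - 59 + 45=0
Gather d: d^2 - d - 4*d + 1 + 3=d^2 - 5*d + 4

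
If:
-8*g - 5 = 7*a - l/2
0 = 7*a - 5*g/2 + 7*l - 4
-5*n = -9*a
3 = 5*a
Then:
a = 3/5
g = -86/73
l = -164/365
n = 27/25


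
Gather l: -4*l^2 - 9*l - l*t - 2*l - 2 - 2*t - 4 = -4*l^2 + l*(-t - 11) - 2*t - 6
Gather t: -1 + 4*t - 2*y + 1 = 4*t - 2*y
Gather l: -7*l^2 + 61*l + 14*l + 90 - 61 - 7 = -7*l^2 + 75*l + 22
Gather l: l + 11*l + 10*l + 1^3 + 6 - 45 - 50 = 22*l - 88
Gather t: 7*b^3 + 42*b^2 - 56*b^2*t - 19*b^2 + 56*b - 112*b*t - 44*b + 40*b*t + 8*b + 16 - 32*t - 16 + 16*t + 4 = 7*b^3 + 23*b^2 + 20*b + t*(-56*b^2 - 72*b - 16) + 4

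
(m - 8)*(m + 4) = m^2 - 4*m - 32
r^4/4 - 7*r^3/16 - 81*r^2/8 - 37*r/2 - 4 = (r/4 + 1)*(r - 8)*(r + 1/4)*(r + 2)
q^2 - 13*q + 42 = (q - 7)*(q - 6)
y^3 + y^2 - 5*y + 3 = (y - 1)^2*(y + 3)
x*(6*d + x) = 6*d*x + x^2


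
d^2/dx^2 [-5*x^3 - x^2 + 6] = -30*x - 2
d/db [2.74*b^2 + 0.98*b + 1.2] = 5.48*b + 0.98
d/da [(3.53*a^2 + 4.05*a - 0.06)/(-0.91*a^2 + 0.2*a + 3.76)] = (4.3915*a^2 + 26.4364*a + 15.24)/(0.8281*a^4 - 0.364*a^3 - 6.8032*a^2 + 1.504*a + 14.1376)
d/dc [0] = 0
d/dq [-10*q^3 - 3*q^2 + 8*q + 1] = -30*q^2 - 6*q + 8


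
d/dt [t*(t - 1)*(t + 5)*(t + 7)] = 4*t^3 + 33*t^2 + 46*t - 35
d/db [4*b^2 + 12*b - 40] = 8*b + 12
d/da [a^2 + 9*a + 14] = 2*a + 9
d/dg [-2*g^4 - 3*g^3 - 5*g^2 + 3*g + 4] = -8*g^3 - 9*g^2 - 10*g + 3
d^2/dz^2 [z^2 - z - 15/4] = 2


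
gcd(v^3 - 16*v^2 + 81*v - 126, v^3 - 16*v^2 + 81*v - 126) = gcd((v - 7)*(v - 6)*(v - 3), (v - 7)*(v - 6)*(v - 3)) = v^3 - 16*v^2 + 81*v - 126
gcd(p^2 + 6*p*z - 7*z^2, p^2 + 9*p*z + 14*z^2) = p + 7*z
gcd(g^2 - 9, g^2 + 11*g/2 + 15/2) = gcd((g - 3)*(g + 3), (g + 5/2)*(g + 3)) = g + 3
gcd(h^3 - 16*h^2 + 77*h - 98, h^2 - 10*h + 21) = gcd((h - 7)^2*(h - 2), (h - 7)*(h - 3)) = h - 7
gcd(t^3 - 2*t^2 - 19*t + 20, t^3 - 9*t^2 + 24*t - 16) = t - 1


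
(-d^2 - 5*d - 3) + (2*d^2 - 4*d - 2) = d^2 - 9*d - 5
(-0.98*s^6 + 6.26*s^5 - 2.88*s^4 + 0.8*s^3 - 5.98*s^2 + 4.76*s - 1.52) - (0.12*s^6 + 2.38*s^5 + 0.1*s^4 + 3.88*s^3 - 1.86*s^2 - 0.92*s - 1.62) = -1.1*s^6 + 3.88*s^5 - 2.98*s^4 - 3.08*s^3 - 4.12*s^2 + 5.68*s + 0.1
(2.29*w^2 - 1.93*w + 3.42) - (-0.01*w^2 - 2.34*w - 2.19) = 2.3*w^2 + 0.41*w + 5.61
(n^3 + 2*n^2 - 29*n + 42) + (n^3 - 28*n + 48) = 2*n^3 + 2*n^2 - 57*n + 90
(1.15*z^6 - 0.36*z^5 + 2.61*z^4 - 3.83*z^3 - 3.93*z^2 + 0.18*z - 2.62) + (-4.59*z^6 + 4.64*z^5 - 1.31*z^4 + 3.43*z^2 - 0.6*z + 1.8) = -3.44*z^6 + 4.28*z^5 + 1.3*z^4 - 3.83*z^3 - 0.5*z^2 - 0.42*z - 0.82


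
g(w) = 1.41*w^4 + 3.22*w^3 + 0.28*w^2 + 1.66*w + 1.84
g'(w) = 5.64*w^3 + 9.66*w^2 + 0.56*w + 1.66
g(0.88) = 6.56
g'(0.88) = 13.48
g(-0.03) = 1.79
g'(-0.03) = 1.65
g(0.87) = 6.42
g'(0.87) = 13.17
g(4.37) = 797.38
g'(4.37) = 659.26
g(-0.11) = 1.66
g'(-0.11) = 1.71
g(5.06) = 1358.89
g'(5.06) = 982.51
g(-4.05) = 165.15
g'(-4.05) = -216.83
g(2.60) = 129.08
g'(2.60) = 167.55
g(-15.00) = 60553.69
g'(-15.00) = -16868.24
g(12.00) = 34864.00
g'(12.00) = 11145.34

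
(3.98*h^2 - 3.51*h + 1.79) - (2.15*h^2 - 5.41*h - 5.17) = 1.83*h^2 + 1.9*h + 6.96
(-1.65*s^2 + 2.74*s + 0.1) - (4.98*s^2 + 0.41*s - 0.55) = -6.63*s^2 + 2.33*s + 0.65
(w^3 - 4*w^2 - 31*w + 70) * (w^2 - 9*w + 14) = w^5 - 13*w^4 + 19*w^3 + 293*w^2 - 1064*w + 980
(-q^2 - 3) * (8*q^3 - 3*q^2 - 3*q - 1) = -8*q^5 + 3*q^4 - 21*q^3 + 10*q^2 + 9*q + 3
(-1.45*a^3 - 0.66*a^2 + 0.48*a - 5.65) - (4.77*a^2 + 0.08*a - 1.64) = -1.45*a^3 - 5.43*a^2 + 0.4*a - 4.01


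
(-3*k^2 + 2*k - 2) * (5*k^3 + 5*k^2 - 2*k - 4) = -15*k^5 - 5*k^4 + 6*k^3 - 2*k^2 - 4*k + 8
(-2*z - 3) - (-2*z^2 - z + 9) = 2*z^2 - z - 12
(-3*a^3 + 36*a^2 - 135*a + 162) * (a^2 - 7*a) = -3*a^5 + 57*a^4 - 387*a^3 + 1107*a^2 - 1134*a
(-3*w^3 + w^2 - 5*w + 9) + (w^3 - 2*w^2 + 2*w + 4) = -2*w^3 - w^2 - 3*w + 13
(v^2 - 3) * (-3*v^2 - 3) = -3*v^4 + 6*v^2 + 9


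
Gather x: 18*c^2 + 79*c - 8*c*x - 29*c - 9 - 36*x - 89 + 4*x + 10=18*c^2 + 50*c + x*(-8*c - 32) - 88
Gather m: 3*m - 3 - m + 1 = 2*m - 2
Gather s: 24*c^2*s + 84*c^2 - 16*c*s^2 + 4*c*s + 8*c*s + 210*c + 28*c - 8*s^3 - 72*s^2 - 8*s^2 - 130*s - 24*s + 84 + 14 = 84*c^2 + 238*c - 8*s^3 + s^2*(-16*c - 80) + s*(24*c^2 + 12*c - 154) + 98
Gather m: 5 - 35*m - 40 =-35*m - 35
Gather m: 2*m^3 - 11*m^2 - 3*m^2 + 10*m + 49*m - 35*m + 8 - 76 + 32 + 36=2*m^3 - 14*m^2 + 24*m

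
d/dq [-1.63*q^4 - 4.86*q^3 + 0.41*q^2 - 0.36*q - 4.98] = -6.52*q^3 - 14.58*q^2 + 0.82*q - 0.36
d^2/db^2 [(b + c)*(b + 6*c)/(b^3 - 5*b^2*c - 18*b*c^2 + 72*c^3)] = 2*(b^6 + 21*b^5*c - 15*b^4*c^2 - 533*b^3*c^3 - 1818*b^2*c^4 + 7884*b*c^5 + 18360*c^6)/(b^9 - 15*b^8*c + 21*b^7*c^2 + 631*b^6*c^3 - 2538*b^5*c^4 - 7236*b^4*c^5 + 48600*b^3*c^6 - 7776*b^2*c^7 - 279936*b*c^8 + 373248*c^9)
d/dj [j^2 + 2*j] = 2*j + 2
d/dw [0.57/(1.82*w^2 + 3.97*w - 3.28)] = (-2.0748*w - 2.2629)/(1.82*w^2 + 3.97*w - 3.28)^2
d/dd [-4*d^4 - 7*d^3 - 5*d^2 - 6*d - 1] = -16*d^3 - 21*d^2 - 10*d - 6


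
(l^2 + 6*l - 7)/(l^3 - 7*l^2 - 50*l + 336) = (l - 1)/(l^2 - 14*l + 48)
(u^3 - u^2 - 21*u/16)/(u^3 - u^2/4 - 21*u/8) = (4*u + 3)/(2*(2*u + 3))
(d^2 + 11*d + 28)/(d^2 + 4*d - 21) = (d + 4)/(d - 3)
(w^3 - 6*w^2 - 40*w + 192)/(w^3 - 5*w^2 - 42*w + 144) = (w - 4)/(w - 3)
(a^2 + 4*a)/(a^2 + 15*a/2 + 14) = 2*a/(2*a + 7)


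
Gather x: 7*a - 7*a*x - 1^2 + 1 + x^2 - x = 7*a + x^2 + x*(-7*a - 1)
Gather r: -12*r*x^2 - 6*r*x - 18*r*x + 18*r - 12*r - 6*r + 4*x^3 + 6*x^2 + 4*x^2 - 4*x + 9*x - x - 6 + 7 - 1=r*(-12*x^2 - 24*x) + 4*x^3 + 10*x^2 + 4*x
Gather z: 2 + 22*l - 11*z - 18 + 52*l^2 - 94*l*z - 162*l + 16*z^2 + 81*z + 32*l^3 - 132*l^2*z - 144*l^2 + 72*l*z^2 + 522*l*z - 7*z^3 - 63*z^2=32*l^3 - 92*l^2 - 140*l - 7*z^3 + z^2*(72*l - 47) + z*(-132*l^2 + 428*l + 70) - 16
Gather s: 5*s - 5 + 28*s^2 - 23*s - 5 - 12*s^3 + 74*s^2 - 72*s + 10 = -12*s^3 + 102*s^2 - 90*s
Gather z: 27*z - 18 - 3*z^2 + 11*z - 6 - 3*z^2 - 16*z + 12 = -6*z^2 + 22*z - 12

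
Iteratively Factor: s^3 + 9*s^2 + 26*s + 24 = (s + 3)*(s^2 + 6*s + 8) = (s + 2)*(s + 3)*(s + 4)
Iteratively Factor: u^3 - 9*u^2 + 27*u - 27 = (u - 3)*(u^2 - 6*u + 9) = (u - 3)^2*(u - 3)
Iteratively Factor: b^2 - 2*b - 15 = (b + 3)*(b - 5)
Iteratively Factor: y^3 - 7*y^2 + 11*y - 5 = (y - 5)*(y^2 - 2*y + 1) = (y - 5)*(y - 1)*(y - 1)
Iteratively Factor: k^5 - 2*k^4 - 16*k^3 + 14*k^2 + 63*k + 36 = (k - 3)*(k^4 + k^3 - 13*k^2 - 25*k - 12) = (k - 3)*(k + 1)*(k^3 - 13*k - 12) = (k - 3)*(k + 1)^2*(k^2 - k - 12) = (k - 4)*(k - 3)*(k + 1)^2*(k + 3)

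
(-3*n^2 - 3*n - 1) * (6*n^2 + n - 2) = -18*n^4 - 21*n^3 - 3*n^2 + 5*n + 2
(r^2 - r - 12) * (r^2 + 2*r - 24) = r^4 + r^3 - 38*r^2 + 288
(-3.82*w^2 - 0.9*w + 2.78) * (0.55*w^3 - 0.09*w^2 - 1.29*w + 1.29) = -2.101*w^5 - 0.1512*w^4 + 6.5378*w^3 - 4.017*w^2 - 4.7472*w + 3.5862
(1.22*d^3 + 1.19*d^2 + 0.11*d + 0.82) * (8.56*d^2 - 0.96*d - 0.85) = 10.4432*d^5 + 9.0152*d^4 - 1.2378*d^3 + 5.9021*d^2 - 0.8807*d - 0.697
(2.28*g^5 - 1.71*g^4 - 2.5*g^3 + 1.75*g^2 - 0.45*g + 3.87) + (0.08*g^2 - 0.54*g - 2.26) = 2.28*g^5 - 1.71*g^4 - 2.5*g^3 + 1.83*g^2 - 0.99*g + 1.61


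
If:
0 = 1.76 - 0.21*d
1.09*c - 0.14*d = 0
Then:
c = 1.08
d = 8.38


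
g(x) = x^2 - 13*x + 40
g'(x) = 2*x - 13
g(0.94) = 28.66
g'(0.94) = -11.12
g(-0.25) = 43.31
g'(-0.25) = -13.50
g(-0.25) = 43.31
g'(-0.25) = -13.50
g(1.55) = 22.25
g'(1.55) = -9.90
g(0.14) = 38.20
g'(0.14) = -12.72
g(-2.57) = 80.01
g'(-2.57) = -18.14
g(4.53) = 1.63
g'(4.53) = -3.94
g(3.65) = 5.87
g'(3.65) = -5.70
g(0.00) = 40.00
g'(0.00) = -13.00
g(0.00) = 40.00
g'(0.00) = -13.00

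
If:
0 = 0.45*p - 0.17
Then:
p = 0.38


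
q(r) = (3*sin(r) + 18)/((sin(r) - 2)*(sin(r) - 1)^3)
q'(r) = 3*cos(r)/((sin(r) - 2)*(sin(r) - 1)^3) - 3*(3*sin(r) + 18)*cos(r)/((sin(r) - 2)*(sin(r) - 1)^4) - (3*sin(r) + 18)*cos(r)/((sin(r) - 2)^2*(sin(r) - 1)^3)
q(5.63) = 1.49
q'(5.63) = 2.89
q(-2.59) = 1.84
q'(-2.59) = -3.99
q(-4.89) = 5298583.37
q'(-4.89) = 179579982.27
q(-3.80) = 244.36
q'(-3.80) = -1662.39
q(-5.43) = 1083.47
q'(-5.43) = 9343.87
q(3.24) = 6.37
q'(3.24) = -21.41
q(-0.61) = 1.63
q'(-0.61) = 3.31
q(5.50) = 1.18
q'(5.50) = 1.94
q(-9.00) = 2.47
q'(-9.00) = -6.11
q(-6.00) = 29.26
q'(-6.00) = 137.78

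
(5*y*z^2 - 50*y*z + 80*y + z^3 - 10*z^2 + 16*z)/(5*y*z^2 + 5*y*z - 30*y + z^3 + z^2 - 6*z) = (z - 8)/(z + 3)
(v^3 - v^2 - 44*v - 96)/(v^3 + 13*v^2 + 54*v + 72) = (v - 8)/(v + 6)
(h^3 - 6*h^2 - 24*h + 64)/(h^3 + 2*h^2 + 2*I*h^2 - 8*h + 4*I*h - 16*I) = (h - 8)/(h + 2*I)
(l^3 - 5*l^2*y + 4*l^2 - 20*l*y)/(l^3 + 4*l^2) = (l - 5*y)/l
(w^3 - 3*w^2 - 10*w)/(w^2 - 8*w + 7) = w*(w^2 - 3*w - 10)/(w^2 - 8*w + 7)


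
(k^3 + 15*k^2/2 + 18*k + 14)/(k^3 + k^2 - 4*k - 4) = (k^2 + 11*k/2 + 7)/(k^2 - k - 2)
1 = 1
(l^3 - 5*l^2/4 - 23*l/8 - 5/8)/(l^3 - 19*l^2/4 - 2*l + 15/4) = (8*l^2 - 18*l - 5)/(2*(4*l^2 - 23*l + 15))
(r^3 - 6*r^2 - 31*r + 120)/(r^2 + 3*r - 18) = (r^2 - 3*r - 40)/(r + 6)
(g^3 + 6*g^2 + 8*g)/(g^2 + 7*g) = (g^2 + 6*g + 8)/(g + 7)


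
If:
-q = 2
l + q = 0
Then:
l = 2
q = -2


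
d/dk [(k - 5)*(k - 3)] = 2*k - 8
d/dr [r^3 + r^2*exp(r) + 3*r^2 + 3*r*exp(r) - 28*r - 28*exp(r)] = r^2*exp(r) + 3*r^2 + 5*r*exp(r) + 6*r - 25*exp(r) - 28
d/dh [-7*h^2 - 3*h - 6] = -14*h - 3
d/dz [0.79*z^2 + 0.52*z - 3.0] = 1.58*z + 0.52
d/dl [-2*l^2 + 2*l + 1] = 2 - 4*l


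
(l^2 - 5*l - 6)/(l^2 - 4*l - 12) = (l + 1)/(l + 2)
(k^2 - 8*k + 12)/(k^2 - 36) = (k - 2)/(k + 6)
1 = 1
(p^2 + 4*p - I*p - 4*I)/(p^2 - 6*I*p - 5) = (p + 4)/(p - 5*I)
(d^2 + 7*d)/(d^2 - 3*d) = (d + 7)/(d - 3)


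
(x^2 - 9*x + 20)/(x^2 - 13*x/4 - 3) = 4*(x - 5)/(4*x + 3)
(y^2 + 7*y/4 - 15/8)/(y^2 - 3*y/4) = (y + 5/2)/y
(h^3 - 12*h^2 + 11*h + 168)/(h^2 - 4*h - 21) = h - 8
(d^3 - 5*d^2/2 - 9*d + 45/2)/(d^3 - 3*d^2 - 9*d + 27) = (d - 5/2)/(d - 3)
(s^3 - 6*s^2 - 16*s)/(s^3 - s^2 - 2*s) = (-s^2 + 6*s + 16)/(-s^2 + s + 2)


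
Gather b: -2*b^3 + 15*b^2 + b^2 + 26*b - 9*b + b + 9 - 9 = -2*b^3 + 16*b^2 + 18*b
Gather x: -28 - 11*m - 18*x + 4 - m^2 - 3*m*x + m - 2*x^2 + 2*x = -m^2 - 10*m - 2*x^2 + x*(-3*m - 16) - 24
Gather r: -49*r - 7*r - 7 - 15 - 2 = -56*r - 24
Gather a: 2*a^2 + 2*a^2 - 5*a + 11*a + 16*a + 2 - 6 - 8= 4*a^2 + 22*a - 12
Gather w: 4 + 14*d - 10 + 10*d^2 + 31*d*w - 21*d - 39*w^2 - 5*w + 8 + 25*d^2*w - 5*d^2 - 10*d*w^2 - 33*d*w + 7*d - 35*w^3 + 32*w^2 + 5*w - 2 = 5*d^2 - 35*w^3 + w^2*(-10*d - 7) + w*(25*d^2 - 2*d)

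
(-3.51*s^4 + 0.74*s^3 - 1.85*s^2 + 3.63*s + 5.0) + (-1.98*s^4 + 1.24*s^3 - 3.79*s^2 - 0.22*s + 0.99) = -5.49*s^4 + 1.98*s^3 - 5.64*s^2 + 3.41*s + 5.99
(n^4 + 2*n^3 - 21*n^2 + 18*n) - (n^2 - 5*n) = n^4 + 2*n^3 - 22*n^2 + 23*n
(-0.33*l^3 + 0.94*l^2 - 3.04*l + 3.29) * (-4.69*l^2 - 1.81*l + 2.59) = 1.5477*l^5 - 3.8113*l^4 + 11.7015*l^3 - 7.4931*l^2 - 13.8285*l + 8.5211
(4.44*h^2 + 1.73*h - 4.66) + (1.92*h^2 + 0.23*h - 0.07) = 6.36*h^2 + 1.96*h - 4.73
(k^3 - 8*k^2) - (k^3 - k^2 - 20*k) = -7*k^2 + 20*k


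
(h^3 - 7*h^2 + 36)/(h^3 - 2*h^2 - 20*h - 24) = (h - 3)/(h + 2)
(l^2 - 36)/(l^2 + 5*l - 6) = (l - 6)/(l - 1)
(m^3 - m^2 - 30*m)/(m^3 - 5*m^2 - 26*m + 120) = m/(m - 4)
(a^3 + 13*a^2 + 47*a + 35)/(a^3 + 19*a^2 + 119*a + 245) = (a + 1)/(a + 7)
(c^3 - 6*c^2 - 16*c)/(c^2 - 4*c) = (c^2 - 6*c - 16)/(c - 4)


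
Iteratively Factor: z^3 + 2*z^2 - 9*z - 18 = (z + 3)*(z^2 - z - 6) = (z + 2)*(z + 3)*(z - 3)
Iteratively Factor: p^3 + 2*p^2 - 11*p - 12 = (p + 1)*(p^2 + p - 12) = (p + 1)*(p + 4)*(p - 3)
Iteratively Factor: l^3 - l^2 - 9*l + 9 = (l + 3)*(l^2 - 4*l + 3) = (l - 3)*(l + 3)*(l - 1)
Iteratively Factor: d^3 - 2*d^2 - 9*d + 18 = (d + 3)*(d^2 - 5*d + 6) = (d - 3)*(d + 3)*(d - 2)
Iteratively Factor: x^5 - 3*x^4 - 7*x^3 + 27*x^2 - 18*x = (x)*(x^4 - 3*x^3 - 7*x^2 + 27*x - 18) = x*(x - 2)*(x^3 - x^2 - 9*x + 9) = x*(x - 2)*(x - 1)*(x^2 - 9) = x*(x - 2)*(x - 1)*(x + 3)*(x - 3)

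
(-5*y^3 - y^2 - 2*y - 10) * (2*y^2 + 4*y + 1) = -10*y^5 - 22*y^4 - 13*y^3 - 29*y^2 - 42*y - 10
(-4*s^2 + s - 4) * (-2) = 8*s^2 - 2*s + 8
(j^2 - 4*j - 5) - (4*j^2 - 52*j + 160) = -3*j^2 + 48*j - 165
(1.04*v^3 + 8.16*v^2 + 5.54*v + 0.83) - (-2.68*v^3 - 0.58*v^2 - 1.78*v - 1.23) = 3.72*v^3 + 8.74*v^2 + 7.32*v + 2.06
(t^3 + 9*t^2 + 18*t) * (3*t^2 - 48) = 3*t^5 + 27*t^4 + 6*t^3 - 432*t^2 - 864*t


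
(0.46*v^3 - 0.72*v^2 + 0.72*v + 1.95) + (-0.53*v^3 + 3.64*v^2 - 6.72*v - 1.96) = -0.07*v^3 + 2.92*v^2 - 6.0*v - 0.01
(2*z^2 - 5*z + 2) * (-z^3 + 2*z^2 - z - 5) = -2*z^5 + 9*z^4 - 14*z^3 - z^2 + 23*z - 10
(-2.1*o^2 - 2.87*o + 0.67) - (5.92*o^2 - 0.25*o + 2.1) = -8.02*o^2 - 2.62*o - 1.43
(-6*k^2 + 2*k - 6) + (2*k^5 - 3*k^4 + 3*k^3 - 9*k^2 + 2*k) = 2*k^5 - 3*k^4 + 3*k^3 - 15*k^2 + 4*k - 6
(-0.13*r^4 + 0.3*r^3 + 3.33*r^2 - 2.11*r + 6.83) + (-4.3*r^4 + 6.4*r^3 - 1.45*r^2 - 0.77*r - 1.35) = -4.43*r^4 + 6.7*r^3 + 1.88*r^2 - 2.88*r + 5.48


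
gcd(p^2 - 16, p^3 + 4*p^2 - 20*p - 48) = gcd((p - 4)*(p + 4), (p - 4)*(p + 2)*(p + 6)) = p - 4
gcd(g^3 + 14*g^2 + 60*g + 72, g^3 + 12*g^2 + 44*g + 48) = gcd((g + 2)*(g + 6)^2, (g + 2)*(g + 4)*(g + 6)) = g^2 + 8*g + 12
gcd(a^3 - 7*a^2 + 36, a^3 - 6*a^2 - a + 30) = a^2 - a - 6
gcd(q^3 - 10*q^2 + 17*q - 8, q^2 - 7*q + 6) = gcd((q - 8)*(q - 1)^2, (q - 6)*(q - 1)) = q - 1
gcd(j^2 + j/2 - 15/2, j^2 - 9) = j + 3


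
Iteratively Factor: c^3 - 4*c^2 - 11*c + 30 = (c + 3)*(c^2 - 7*c + 10) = (c - 2)*(c + 3)*(c - 5)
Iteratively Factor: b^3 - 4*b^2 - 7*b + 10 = (b - 1)*(b^2 - 3*b - 10) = (b - 5)*(b - 1)*(b + 2)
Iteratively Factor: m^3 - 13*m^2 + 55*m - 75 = (m - 5)*(m^2 - 8*m + 15) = (m - 5)*(m - 3)*(m - 5)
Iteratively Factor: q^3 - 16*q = (q + 4)*(q^2 - 4*q) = q*(q + 4)*(q - 4)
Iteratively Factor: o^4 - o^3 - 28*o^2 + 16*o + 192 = (o - 4)*(o^3 + 3*o^2 - 16*o - 48) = (o - 4)*(o + 4)*(o^2 - o - 12) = (o - 4)*(o + 3)*(o + 4)*(o - 4)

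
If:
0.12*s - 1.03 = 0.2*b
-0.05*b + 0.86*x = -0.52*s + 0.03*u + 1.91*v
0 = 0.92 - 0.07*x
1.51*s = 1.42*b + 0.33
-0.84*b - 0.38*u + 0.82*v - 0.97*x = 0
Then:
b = -11.52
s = -10.61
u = -0.87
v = 3.34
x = 13.14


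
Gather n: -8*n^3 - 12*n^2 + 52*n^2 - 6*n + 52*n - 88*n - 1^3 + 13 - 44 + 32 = -8*n^3 + 40*n^2 - 42*n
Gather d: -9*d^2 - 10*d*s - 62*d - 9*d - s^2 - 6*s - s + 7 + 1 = -9*d^2 + d*(-10*s - 71) - s^2 - 7*s + 8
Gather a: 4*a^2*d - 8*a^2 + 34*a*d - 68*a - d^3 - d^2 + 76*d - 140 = a^2*(4*d - 8) + a*(34*d - 68) - d^3 - d^2 + 76*d - 140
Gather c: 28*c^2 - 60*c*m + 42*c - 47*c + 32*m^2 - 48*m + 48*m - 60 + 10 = 28*c^2 + c*(-60*m - 5) + 32*m^2 - 50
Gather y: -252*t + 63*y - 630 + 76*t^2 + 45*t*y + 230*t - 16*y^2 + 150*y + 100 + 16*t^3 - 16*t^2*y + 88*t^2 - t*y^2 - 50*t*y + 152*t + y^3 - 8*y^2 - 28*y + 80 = 16*t^3 + 164*t^2 + 130*t + y^3 + y^2*(-t - 24) + y*(-16*t^2 - 5*t + 185) - 450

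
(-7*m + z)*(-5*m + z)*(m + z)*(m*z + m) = 35*m^4*z + 35*m^4 + 23*m^3*z^2 + 23*m^3*z - 11*m^2*z^3 - 11*m^2*z^2 + m*z^4 + m*z^3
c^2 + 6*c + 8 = (c + 2)*(c + 4)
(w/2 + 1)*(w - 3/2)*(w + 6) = w^3/2 + 13*w^2/4 - 9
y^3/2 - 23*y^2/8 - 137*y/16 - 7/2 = (y/2 + 1/4)*(y - 8)*(y + 7/4)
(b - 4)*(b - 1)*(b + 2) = b^3 - 3*b^2 - 6*b + 8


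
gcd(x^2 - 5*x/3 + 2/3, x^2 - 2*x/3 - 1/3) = x - 1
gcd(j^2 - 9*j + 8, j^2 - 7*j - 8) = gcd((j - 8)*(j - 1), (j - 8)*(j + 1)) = j - 8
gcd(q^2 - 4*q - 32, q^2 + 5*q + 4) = q + 4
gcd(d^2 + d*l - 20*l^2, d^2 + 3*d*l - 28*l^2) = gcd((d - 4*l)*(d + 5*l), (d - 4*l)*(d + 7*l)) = d - 4*l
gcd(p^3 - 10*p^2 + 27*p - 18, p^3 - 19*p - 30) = 1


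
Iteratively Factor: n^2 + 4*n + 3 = (n + 3)*(n + 1)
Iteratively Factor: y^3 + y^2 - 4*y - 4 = (y + 2)*(y^2 - y - 2) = (y - 2)*(y + 2)*(y + 1)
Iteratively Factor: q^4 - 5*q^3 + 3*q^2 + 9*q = (q - 3)*(q^3 - 2*q^2 - 3*q) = (q - 3)*(q + 1)*(q^2 - 3*q) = (q - 3)^2*(q + 1)*(q)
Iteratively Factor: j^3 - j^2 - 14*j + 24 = (j - 2)*(j^2 + j - 12) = (j - 2)*(j + 4)*(j - 3)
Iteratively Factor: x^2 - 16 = (x - 4)*(x + 4)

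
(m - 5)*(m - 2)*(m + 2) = m^3 - 5*m^2 - 4*m + 20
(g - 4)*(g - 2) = g^2 - 6*g + 8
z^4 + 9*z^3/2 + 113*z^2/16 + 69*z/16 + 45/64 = (z + 1/4)*(z + 5/4)*(z + 3/2)^2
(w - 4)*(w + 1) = w^2 - 3*w - 4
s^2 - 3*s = s*(s - 3)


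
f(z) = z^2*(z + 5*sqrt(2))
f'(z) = z^2 + 2*z*(z + 5*sqrt(2)) = z*(3*z + 10*sqrt(2))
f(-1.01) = 6.18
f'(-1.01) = -11.22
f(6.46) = 564.67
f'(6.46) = 216.55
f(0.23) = 0.39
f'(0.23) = 3.41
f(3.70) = 147.46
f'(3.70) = 93.40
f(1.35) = 15.35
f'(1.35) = 24.56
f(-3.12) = 38.46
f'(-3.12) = -14.92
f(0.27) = 0.54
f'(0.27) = 4.04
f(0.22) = 0.35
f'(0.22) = 3.26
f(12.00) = 2746.23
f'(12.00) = 601.71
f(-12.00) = -709.77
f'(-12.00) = 262.29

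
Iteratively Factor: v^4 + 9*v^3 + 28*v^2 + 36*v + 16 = (v + 2)*(v^3 + 7*v^2 + 14*v + 8) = (v + 2)^2*(v^2 + 5*v + 4) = (v + 2)^2*(v + 4)*(v + 1)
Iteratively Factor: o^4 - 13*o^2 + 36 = (o - 3)*(o^3 + 3*o^2 - 4*o - 12) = (o - 3)*(o + 2)*(o^2 + o - 6) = (o - 3)*(o - 2)*(o + 2)*(o + 3)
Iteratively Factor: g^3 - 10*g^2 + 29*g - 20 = (g - 1)*(g^2 - 9*g + 20) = (g - 4)*(g - 1)*(g - 5)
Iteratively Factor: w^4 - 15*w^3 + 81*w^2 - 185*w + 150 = (w - 5)*(w^3 - 10*w^2 + 31*w - 30) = (w - 5)^2*(w^2 - 5*w + 6) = (w - 5)^2*(w - 3)*(w - 2)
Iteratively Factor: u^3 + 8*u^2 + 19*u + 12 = (u + 4)*(u^2 + 4*u + 3) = (u + 3)*(u + 4)*(u + 1)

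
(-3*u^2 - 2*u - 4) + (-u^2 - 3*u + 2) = -4*u^2 - 5*u - 2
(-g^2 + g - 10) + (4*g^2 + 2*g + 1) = 3*g^2 + 3*g - 9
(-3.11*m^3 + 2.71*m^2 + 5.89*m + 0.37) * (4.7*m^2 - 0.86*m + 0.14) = -14.617*m^5 + 15.4116*m^4 + 24.917*m^3 - 2.947*m^2 + 0.5064*m + 0.0518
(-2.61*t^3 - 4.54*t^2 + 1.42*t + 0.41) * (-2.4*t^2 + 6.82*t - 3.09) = 6.264*t^5 - 6.9042*t^4 - 26.3059*t^3 + 22.729*t^2 - 1.5916*t - 1.2669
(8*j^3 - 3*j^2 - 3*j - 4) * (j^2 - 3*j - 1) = 8*j^5 - 27*j^4 - 2*j^3 + 8*j^2 + 15*j + 4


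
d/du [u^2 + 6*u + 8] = 2*u + 6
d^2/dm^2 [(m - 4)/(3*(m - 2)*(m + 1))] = 2*(m^3 - 12*m^2 + 18*m - 14)/(3*(m^6 - 3*m^5 - 3*m^4 + 11*m^3 + 6*m^2 - 12*m - 8))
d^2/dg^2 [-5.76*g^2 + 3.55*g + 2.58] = -11.5200000000000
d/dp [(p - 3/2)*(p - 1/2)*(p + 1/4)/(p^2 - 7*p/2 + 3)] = (p^2 - 4*p + 5/8)/(p^2 - 4*p + 4)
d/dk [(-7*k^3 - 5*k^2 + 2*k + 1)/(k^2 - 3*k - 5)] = (-7*k^4 + 42*k^3 + 118*k^2 + 48*k - 7)/(k^4 - 6*k^3 - k^2 + 30*k + 25)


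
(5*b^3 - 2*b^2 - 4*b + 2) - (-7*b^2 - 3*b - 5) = 5*b^3 + 5*b^2 - b + 7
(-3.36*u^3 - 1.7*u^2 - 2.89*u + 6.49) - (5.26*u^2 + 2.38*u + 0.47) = -3.36*u^3 - 6.96*u^2 - 5.27*u + 6.02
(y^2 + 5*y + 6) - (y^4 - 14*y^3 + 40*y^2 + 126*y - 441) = -y^4 + 14*y^3 - 39*y^2 - 121*y + 447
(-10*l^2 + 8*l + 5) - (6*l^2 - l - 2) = -16*l^2 + 9*l + 7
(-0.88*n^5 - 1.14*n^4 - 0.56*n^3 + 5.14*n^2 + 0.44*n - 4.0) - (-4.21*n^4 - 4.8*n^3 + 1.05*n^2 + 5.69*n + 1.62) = -0.88*n^5 + 3.07*n^4 + 4.24*n^3 + 4.09*n^2 - 5.25*n - 5.62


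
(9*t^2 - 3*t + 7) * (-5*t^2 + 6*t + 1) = -45*t^4 + 69*t^3 - 44*t^2 + 39*t + 7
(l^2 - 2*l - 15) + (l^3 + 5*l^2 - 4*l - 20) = l^3 + 6*l^2 - 6*l - 35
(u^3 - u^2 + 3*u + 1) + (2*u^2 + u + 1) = u^3 + u^2 + 4*u + 2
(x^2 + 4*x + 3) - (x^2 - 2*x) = 6*x + 3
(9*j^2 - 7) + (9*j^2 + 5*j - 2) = 18*j^2 + 5*j - 9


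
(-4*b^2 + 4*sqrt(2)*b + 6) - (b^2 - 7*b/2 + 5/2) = -5*b^2 + 7*b/2 + 4*sqrt(2)*b + 7/2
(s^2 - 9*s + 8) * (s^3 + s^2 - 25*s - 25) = s^5 - 8*s^4 - 26*s^3 + 208*s^2 + 25*s - 200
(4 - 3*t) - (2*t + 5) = -5*t - 1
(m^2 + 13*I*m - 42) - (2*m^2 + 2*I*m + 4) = -m^2 + 11*I*m - 46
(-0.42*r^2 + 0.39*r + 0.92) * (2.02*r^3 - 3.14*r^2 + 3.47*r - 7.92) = -0.8484*r^5 + 2.1066*r^4 - 0.8236*r^3 + 1.7909*r^2 + 0.1036*r - 7.2864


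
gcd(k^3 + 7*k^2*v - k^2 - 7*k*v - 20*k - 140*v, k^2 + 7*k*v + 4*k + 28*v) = k^2 + 7*k*v + 4*k + 28*v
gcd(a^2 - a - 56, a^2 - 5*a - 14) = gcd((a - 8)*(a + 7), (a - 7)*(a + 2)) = 1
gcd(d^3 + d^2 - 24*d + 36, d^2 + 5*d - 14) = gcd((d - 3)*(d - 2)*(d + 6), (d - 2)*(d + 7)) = d - 2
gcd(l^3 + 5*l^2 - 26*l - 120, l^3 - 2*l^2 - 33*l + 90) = l^2 + l - 30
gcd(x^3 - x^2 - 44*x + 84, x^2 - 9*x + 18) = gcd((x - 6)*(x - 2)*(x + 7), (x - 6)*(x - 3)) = x - 6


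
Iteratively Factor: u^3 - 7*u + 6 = (u - 1)*(u^2 + u - 6) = (u - 1)*(u + 3)*(u - 2)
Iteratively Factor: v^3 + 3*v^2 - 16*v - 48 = (v + 3)*(v^2 - 16) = (v + 3)*(v + 4)*(v - 4)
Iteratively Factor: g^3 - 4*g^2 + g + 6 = (g - 2)*(g^2 - 2*g - 3) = (g - 2)*(g + 1)*(g - 3)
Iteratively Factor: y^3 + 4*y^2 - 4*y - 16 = (y + 2)*(y^2 + 2*y - 8) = (y - 2)*(y + 2)*(y + 4)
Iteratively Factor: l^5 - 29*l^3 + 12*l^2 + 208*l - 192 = (l - 1)*(l^4 + l^3 - 28*l^2 - 16*l + 192) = (l - 1)*(l + 4)*(l^3 - 3*l^2 - 16*l + 48) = (l - 1)*(l + 4)^2*(l^2 - 7*l + 12) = (l - 3)*(l - 1)*(l + 4)^2*(l - 4)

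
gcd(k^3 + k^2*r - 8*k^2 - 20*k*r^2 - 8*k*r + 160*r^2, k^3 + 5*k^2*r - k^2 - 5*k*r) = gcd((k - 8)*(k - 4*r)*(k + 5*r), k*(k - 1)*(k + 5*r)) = k + 5*r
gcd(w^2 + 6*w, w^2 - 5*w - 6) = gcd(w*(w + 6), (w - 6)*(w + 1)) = 1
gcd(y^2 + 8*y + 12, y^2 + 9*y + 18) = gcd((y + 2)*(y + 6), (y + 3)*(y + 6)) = y + 6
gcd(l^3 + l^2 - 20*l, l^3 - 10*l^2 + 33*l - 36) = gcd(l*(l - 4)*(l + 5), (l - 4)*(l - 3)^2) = l - 4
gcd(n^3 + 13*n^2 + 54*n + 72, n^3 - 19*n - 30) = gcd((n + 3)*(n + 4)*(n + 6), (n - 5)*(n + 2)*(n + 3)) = n + 3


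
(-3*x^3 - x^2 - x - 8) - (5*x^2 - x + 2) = -3*x^3 - 6*x^2 - 10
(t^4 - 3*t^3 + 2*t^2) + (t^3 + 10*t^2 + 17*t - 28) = t^4 - 2*t^3 + 12*t^2 + 17*t - 28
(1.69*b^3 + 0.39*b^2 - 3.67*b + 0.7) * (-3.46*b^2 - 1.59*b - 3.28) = -5.8474*b^5 - 4.0365*b^4 + 6.5349*b^3 + 2.1341*b^2 + 10.9246*b - 2.296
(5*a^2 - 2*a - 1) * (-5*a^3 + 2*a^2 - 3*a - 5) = -25*a^5 + 20*a^4 - 14*a^3 - 21*a^2 + 13*a + 5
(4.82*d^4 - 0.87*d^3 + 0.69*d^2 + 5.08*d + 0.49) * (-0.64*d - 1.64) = -3.0848*d^5 - 7.348*d^4 + 0.9852*d^3 - 4.3828*d^2 - 8.6448*d - 0.8036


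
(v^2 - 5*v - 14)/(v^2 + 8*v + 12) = (v - 7)/(v + 6)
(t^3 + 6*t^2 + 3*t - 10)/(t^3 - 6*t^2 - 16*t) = (t^2 + 4*t - 5)/(t*(t - 8))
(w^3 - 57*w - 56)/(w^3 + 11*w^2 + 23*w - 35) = (w^2 - 7*w - 8)/(w^2 + 4*w - 5)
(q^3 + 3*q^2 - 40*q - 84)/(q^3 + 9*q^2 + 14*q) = (q - 6)/q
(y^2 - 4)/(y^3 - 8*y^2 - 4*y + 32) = 1/(y - 8)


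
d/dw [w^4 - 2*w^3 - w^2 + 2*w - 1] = 4*w^3 - 6*w^2 - 2*w + 2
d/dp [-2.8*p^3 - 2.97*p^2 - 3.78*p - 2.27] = -8.4*p^2 - 5.94*p - 3.78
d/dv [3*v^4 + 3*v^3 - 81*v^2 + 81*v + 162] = 12*v^3 + 9*v^2 - 162*v + 81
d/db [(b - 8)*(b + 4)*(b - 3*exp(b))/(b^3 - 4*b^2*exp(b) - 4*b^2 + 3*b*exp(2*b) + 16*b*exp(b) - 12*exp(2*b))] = (b^3*exp(b) - 9*b^2*exp(b) - 8*b*exp(b) + 64*b + 80*exp(b) - 128)/(b^4 - 2*b^3*exp(b) - 8*b^3 + b^2*exp(2*b) + 16*b^2*exp(b) + 16*b^2 - 8*b*exp(2*b) - 32*b*exp(b) + 16*exp(2*b))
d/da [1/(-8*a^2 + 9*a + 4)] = (16*a - 9)/(-8*a^2 + 9*a + 4)^2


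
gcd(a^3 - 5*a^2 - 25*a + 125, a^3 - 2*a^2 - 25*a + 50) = a^2 - 25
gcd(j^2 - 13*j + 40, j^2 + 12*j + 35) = 1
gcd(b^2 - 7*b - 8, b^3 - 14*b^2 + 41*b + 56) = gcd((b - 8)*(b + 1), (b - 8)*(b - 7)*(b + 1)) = b^2 - 7*b - 8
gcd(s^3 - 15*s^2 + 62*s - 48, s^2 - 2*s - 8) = 1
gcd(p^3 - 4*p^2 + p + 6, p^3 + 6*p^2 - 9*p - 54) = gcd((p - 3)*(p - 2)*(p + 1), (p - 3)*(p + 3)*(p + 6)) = p - 3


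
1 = 1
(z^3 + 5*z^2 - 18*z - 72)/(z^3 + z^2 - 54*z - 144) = (z - 4)/(z - 8)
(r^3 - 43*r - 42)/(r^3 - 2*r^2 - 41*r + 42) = (r + 1)/(r - 1)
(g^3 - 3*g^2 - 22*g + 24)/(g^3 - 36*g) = (g^2 + 3*g - 4)/(g*(g + 6))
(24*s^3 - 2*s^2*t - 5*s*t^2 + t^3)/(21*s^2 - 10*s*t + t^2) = (8*s^2 + 2*s*t - t^2)/(7*s - t)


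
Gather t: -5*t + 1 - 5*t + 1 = 2 - 10*t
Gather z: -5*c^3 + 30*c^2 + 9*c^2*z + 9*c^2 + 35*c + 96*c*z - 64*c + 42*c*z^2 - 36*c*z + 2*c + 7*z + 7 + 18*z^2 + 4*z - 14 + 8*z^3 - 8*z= -5*c^3 + 39*c^2 - 27*c + 8*z^3 + z^2*(42*c + 18) + z*(9*c^2 + 60*c + 3) - 7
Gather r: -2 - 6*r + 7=5 - 6*r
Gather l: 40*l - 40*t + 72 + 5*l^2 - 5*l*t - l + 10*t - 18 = 5*l^2 + l*(39 - 5*t) - 30*t + 54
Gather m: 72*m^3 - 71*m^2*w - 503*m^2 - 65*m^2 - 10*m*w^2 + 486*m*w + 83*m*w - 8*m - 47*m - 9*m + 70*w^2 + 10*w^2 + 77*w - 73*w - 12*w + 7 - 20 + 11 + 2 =72*m^3 + m^2*(-71*w - 568) + m*(-10*w^2 + 569*w - 64) + 80*w^2 - 8*w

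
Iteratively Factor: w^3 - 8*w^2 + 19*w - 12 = (w - 4)*(w^2 - 4*w + 3) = (w - 4)*(w - 3)*(w - 1)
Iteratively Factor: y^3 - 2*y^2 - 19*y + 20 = (y + 4)*(y^2 - 6*y + 5) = (y - 5)*(y + 4)*(y - 1)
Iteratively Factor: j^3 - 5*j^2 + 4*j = (j - 4)*(j^2 - j) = (j - 4)*(j - 1)*(j)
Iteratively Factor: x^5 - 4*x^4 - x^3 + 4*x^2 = (x)*(x^4 - 4*x^3 - x^2 + 4*x) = x^2*(x^3 - 4*x^2 - x + 4) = x^2*(x - 4)*(x^2 - 1) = x^2*(x - 4)*(x - 1)*(x + 1)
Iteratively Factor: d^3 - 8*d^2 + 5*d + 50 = (d + 2)*(d^2 - 10*d + 25) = (d - 5)*(d + 2)*(d - 5)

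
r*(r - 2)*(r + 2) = r^3 - 4*r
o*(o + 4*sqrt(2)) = o^2 + 4*sqrt(2)*o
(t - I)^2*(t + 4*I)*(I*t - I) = I*t^4 - 2*t^3 - I*t^3 + 2*t^2 + 7*I*t^2 + 4*t - 7*I*t - 4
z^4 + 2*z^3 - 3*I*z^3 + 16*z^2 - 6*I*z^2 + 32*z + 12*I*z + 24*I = (z + 2)*(z - 6*I)*(z + I)*(z + 2*I)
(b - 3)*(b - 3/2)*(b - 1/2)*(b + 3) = b^4 - 2*b^3 - 33*b^2/4 + 18*b - 27/4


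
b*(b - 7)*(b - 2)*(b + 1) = b^4 - 8*b^3 + 5*b^2 + 14*b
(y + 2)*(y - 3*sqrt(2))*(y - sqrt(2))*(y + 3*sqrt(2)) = y^4 - sqrt(2)*y^3 + 2*y^3 - 18*y^2 - 2*sqrt(2)*y^2 - 36*y + 18*sqrt(2)*y + 36*sqrt(2)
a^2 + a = a*(a + 1)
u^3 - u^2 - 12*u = u*(u - 4)*(u + 3)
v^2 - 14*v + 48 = (v - 8)*(v - 6)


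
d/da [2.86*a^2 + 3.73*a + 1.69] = 5.72*a + 3.73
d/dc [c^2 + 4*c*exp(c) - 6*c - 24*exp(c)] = 4*c*exp(c) + 2*c - 20*exp(c) - 6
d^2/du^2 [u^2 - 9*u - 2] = 2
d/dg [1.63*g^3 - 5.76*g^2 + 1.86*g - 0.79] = 4.89*g^2 - 11.52*g + 1.86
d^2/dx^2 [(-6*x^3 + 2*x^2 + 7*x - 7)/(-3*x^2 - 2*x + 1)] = 6*(-3*x^3 + 45*x^2 + 27*x + 11)/(27*x^6 + 54*x^5 + 9*x^4 - 28*x^3 - 3*x^2 + 6*x - 1)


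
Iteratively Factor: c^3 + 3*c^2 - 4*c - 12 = (c + 3)*(c^2 - 4) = (c + 2)*(c + 3)*(c - 2)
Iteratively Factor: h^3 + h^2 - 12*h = (h + 4)*(h^2 - 3*h) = (h - 3)*(h + 4)*(h)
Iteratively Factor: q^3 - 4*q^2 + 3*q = (q - 1)*(q^2 - 3*q) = (q - 3)*(q - 1)*(q)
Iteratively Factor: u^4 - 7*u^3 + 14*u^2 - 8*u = (u - 4)*(u^3 - 3*u^2 + 2*u) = u*(u - 4)*(u^2 - 3*u + 2) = u*(u - 4)*(u - 1)*(u - 2)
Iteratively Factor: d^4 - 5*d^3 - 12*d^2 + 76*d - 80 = (d - 2)*(d^3 - 3*d^2 - 18*d + 40) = (d - 5)*(d - 2)*(d^2 + 2*d - 8) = (d - 5)*(d - 2)*(d + 4)*(d - 2)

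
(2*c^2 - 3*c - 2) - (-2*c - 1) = 2*c^2 - c - 1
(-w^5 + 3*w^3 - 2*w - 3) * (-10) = 10*w^5 - 30*w^3 + 20*w + 30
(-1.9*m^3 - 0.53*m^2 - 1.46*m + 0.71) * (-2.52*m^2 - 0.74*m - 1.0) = 4.788*m^5 + 2.7416*m^4 + 5.9714*m^3 - 0.1788*m^2 + 0.9346*m - 0.71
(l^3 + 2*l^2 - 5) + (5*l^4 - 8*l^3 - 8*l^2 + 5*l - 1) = 5*l^4 - 7*l^3 - 6*l^2 + 5*l - 6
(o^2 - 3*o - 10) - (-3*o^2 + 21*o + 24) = 4*o^2 - 24*o - 34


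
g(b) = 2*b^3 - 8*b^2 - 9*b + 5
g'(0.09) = -10.39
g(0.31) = 1.50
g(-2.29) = -40.36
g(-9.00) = -2020.00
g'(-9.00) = 621.00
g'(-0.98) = 12.44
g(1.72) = -23.97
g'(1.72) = -18.77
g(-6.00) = -661.00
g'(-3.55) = 123.42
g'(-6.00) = 303.00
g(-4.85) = -367.70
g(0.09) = 4.13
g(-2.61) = -61.57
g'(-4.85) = 209.74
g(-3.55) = -153.35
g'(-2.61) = 73.63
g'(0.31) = -13.38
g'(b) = 6*b^2 - 16*b - 9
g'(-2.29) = 59.10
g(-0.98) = 4.25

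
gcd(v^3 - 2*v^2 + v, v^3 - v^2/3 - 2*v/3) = v^2 - v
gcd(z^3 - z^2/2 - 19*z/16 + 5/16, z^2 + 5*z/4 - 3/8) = z - 1/4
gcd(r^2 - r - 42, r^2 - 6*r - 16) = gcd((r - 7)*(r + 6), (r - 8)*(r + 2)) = 1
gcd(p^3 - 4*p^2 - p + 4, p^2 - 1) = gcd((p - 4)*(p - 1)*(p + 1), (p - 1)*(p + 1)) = p^2 - 1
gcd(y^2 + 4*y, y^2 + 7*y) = y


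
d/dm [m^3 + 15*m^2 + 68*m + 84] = 3*m^2 + 30*m + 68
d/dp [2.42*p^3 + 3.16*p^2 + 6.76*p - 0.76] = 7.26*p^2 + 6.32*p + 6.76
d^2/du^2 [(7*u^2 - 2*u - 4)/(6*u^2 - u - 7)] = 10*(-6*u^3 + 90*u^2 - 36*u + 37)/(216*u^6 - 108*u^5 - 738*u^4 + 251*u^3 + 861*u^2 - 147*u - 343)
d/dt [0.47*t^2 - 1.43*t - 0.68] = 0.94*t - 1.43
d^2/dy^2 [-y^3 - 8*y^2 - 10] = -6*y - 16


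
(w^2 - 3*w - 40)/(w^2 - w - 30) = (w - 8)/(w - 6)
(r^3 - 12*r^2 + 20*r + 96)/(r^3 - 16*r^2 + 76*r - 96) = (r + 2)/(r - 2)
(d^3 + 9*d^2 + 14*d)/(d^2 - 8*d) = (d^2 + 9*d + 14)/(d - 8)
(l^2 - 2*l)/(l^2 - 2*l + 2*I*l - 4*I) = l/(l + 2*I)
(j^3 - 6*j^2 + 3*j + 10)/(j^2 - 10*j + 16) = (j^2 - 4*j - 5)/(j - 8)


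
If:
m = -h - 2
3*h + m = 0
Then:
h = 1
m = -3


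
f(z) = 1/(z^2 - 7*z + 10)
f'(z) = (7 - 2*z)/(z^2 - 7*z + 10)^2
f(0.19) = 0.11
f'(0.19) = 0.09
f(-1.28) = 0.05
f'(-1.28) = 0.02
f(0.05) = 0.10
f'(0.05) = 0.07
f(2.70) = -0.62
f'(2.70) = 0.62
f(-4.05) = 0.02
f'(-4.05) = 0.01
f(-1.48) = 0.04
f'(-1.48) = 0.02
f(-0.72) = 0.06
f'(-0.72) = 0.03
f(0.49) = 0.15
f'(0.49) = 0.13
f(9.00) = 0.04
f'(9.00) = -0.01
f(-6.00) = 0.01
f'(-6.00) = 0.00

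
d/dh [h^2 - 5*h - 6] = 2*h - 5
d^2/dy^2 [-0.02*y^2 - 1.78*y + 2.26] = -0.0400000000000000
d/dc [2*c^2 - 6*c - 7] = 4*c - 6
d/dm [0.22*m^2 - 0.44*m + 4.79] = 0.44*m - 0.44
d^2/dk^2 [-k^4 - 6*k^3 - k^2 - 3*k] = -12*k^2 - 36*k - 2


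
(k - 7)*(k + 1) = k^2 - 6*k - 7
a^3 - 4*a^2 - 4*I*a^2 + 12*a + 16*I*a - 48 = (a - 4)*(a - 6*I)*(a + 2*I)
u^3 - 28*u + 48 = (u - 4)*(u - 2)*(u + 6)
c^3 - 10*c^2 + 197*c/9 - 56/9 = (c - 7)*(c - 8/3)*(c - 1/3)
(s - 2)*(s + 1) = s^2 - s - 2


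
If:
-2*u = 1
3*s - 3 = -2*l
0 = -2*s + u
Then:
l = 15/8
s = -1/4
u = -1/2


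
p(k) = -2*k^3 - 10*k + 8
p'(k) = -6*k^2 - 10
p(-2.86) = 83.39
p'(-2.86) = -59.08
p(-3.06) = 95.91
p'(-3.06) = -66.18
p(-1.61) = 32.45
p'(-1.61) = -25.55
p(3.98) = -157.89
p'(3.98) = -105.04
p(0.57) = 1.93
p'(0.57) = -11.95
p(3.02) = -77.29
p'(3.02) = -64.72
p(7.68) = -974.77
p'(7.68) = -363.89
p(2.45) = -45.91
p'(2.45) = -46.02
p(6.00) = -484.00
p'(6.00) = -226.00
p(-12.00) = 3584.00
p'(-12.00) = -874.00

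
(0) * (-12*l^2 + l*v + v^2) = 0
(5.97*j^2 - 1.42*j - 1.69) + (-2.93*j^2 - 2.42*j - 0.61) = 3.04*j^2 - 3.84*j - 2.3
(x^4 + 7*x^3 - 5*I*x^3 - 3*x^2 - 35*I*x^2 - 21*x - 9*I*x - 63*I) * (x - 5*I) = x^5 + 7*x^4 - 10*I*x^4 - 28*x^3 - 70*I*x^3 - 196*x^2 + 6*I*x^2 - 45*x + 42*I*x - 315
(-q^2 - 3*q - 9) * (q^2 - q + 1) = -q^4 - 2*q^3 - 7*q^2 + 6*q - 9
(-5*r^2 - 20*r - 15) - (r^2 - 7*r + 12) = -6*r^2 - 13*r - 27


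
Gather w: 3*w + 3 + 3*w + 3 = 6*w + 6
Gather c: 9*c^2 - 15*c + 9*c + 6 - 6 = 9*c^2 - 6*c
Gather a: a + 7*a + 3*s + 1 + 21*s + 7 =8*a + 24*s + 8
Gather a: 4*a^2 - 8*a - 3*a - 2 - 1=4*a^2 - 11*a - 3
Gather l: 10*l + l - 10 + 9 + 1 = 11*l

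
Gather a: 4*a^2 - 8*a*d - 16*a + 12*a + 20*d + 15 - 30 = 4*a^2 + a*(-8*d - 4) + 20*d - 15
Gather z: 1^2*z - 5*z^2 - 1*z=-5*z^2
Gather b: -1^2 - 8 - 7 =-16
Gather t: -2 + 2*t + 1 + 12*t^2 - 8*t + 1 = 12*t^2 - 6*t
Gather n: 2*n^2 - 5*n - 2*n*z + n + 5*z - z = 2*n^2 + n*(-2*z - 4) + 4*z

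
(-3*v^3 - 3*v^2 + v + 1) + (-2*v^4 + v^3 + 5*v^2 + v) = -2*v^4 - 2*v^3 + 2*v^2 + 2*v + 1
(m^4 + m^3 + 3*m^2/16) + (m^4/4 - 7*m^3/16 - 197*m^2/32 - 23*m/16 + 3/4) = 5*m^4/4 + 9*m^3/16 - 191*m^2/32 - 23*m/16 + 3/4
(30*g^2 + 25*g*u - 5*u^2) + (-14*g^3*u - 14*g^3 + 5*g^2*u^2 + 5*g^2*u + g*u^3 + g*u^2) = -14*g^3*u - 14*g^3 + 5*g^2*u^2 + 5*g^2*u + 30*g^2 + g*u^3 + g*u^2 + 25*g*u - 5*u^2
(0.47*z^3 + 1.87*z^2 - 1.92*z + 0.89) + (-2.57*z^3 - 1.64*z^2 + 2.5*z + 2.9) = -2.1*z^3 + 0.23*z^2 + 0.58*z + 3.79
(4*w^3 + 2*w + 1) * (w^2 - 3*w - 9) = 4*w^5 - 12*w^4 - 34*w^3 - 5*w^2 - 21*w - 9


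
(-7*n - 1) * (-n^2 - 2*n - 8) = 7*n^3 + 15*n^2 + 58*n + 8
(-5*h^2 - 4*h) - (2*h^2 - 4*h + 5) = -7*h^2 - 5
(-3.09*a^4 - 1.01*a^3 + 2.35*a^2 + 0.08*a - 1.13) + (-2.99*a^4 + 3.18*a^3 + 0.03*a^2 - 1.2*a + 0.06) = -6.08*a^4 + 2.17*a^3 + 2.38*a^2 - 1.12*a - 1.07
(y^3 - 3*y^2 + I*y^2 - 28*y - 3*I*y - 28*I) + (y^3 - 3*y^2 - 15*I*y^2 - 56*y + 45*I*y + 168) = 2*y^3 - 6*y^2 - 14*I*y^2 - 84*y + 42*I*y + 168 - 28*I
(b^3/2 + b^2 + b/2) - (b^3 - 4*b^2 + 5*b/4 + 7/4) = -b^3/2 + 5*b^2 - 3*b/4 - 7/4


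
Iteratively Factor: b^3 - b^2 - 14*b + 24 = (b + 4)*(b^2 - 5*b + 6) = (b - 3)*(b + 4)*(b - 2)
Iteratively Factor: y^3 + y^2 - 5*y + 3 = (y - 1)*(y^2 + 2*y - 3) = (y - 1)*(y + 3)*(y - 1)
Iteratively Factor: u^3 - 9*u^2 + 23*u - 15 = (u - 3)*(u^2 - 6*u + 5) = (u - 5)*(u - 3)*(u - 1)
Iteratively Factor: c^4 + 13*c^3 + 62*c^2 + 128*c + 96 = (c + 3)*(c^3 + 10*c^2 + 32*c + 32) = (c + 3)*(c + 4)*(c^2 + 6*c + 8) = (c + 2)*(c + 3)*(c + 4)*(c + 4)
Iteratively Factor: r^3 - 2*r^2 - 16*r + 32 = (r - 2)*(r^2 - 16) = (r - 4)*(r - 2)*(r + 4)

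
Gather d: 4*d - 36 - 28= 4*d - 64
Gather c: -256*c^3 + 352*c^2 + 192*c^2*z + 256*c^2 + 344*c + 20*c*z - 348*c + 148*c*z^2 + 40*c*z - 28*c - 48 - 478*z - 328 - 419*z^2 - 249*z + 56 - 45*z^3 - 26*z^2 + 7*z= -256*c^3 + c^2*(192*z + 608) + c*(148*z^2 + 60*z - 32) - 45*z^3 - 445*z^2 - 720*z - 320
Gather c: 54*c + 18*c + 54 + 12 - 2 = 72*c + 64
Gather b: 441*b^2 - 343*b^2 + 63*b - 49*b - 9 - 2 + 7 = 98*b^2 + 14*b - 4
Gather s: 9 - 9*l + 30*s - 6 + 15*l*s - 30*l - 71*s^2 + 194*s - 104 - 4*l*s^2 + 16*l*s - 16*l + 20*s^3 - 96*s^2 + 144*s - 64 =-55*l + 20*s^3 + s^2*(-4*l - 167) + s*(31*l + 368) - 165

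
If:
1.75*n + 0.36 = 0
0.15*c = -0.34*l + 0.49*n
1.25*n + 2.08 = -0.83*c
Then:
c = -2.20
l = 0.67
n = -0.21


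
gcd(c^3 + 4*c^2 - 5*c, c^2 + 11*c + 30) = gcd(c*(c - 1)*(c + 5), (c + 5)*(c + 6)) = c + 5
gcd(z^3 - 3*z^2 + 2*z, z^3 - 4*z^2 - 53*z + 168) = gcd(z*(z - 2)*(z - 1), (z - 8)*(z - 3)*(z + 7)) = 1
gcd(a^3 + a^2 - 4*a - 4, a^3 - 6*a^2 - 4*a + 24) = a^2 - 4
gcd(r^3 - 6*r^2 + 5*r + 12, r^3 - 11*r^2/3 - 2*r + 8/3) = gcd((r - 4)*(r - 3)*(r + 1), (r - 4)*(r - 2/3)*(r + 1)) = r^2 - 3*r - 4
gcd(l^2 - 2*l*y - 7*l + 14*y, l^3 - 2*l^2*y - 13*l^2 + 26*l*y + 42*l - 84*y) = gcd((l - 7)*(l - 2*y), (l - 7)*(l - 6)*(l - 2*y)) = -l^2 + 2*l*y + 7*l - 14*y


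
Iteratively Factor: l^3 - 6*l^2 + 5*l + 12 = (l - 3)*(l^2 - 3*l - 4) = (l - 4)*(l - 3)*(l + 1)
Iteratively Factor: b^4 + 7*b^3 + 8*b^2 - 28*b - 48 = (b + 4)*(b^3 + 3*b^2 - 4*b - 12) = (b + 3)*(b + 4)*(b^2 - 4) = (b + 2)*(b + 3)*(b + 4)*(b - 2)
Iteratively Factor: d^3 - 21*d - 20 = (d - 5)*(d^2 + 5*d + 4) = (d - 5)*(d + 4)*(d + 1)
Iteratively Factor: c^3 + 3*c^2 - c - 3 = (c + 3)*(c^2 - 1) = (c + 1)*(c + 3)*(c - 1)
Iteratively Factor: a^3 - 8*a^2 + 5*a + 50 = (a - 5)*(a^2 - 3*a - 10) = (a - 5)^2*(a + 2)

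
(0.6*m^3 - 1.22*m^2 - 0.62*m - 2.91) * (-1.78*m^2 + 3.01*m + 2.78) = -1.068*m^5 + 3.9776*m^4 - 0.9006*m^3 - 0.0779999999999994*m^2 - 10.4827*m - 8.0898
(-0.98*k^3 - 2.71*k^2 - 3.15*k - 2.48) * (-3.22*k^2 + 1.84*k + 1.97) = 3.1556*k^5 + 6.923*k^4 + 3.226*k^3 - 3.1491*k^2 - 10.7687*k - 4.8856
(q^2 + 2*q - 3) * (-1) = -q^2 - 2*q + 3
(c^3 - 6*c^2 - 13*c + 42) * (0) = 0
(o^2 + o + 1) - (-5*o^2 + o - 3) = 6*o^2 + 4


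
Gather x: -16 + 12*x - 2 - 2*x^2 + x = -2*x^2 + 13*x - 18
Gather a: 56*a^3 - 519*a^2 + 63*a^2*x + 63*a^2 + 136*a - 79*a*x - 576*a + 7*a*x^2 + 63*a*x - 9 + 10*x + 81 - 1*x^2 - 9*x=56*a^3 + a^2*(63*x - 456) + a*(7*x^2 - 16*x - 440) - x^2 + x + 72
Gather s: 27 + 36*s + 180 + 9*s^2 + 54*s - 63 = 9*s^2 + 90*s + 144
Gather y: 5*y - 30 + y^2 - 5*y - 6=y^2 - 36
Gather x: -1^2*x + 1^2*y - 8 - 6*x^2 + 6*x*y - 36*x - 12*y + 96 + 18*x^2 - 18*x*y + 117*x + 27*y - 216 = 12*x^2 + x*(80 - 12*y) + 16*y - 128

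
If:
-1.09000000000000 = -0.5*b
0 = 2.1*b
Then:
No Solution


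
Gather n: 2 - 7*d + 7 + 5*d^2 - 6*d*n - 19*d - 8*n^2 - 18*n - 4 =5*d^2 - 26*d - 8*n^2 + n*(-6*d - 18) + 5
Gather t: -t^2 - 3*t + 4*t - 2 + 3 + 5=-t^2 + t + 6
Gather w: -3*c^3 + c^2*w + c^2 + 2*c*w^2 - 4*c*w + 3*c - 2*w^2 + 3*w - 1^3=-3*c^3 + c^2 + 3*c + w^2*(2*c - 2) + w*(c^2 - 4*c + 3) - 1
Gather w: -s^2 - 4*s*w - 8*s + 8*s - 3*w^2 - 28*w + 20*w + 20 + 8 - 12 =-s^2 - 3*w^2 + w*(-4*s - 8) + 16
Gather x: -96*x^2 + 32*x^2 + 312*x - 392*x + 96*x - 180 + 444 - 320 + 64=-64*x^2 + 16*x + 8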